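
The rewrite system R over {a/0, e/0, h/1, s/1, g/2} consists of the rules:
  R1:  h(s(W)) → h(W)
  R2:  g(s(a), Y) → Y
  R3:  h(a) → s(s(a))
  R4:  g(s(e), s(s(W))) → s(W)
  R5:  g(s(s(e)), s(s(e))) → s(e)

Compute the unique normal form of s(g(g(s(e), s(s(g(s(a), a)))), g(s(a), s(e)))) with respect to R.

s(s(e))

1. s(g(g(s(e), s(s(g(s(a), a)))), g(s(a), s(e))))  →  s(g(s(g(s(a), a)), g(s(a), s(e))))   [R4 at 1.1]
2. s(g(s(g(s(a), a)), g(s(a), s(e))))  →  s(g(s(a), g(s(a), s(e))))   [R2 at 1.1.1]
3. s(g(s(a), g(s(a), s(e))))  →  s(g(s(a), s(e)))   [R2 at 1]
4. s(g(s(a), s(e)))  →  s(s(e))   [R2 at 1]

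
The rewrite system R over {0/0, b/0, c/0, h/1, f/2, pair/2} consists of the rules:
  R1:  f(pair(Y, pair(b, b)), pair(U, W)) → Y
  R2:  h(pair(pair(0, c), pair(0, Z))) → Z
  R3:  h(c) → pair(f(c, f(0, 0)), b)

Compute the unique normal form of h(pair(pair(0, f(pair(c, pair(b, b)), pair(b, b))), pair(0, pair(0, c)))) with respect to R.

1. h(pair(pair(0, f(pair(c, pair(b, b)), pair(b, b))), pair(0, pair(0, c))))  →  h(pair(pair(0, c), pair(0, pair(0, c))))   [R1 at 1.1.2]
2. h(pair(pair(0, c), pair(0, pair(0, c))))  →  pair(0, c)   [R2 at ε]

pair(0, c)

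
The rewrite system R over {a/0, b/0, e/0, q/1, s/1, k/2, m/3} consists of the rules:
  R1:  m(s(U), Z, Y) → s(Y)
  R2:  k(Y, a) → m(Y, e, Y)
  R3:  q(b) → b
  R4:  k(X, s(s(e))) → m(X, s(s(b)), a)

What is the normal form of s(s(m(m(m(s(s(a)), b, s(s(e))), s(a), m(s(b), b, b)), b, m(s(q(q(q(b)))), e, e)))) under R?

1. s(s(m(m(m(s(s(a)), b, s(s(e))), s(a), m(s(b), b, b)), b, m(s(q(q(q(b)))), e, e))))  →  s(s(m(m(s(s(s(e))), s(a), m(s(b), b, b)), b, m(s(q(q(q(b)))), e, e))))   [R1 at 1.1.1.1]
2. s(s(m(m(s(s(s(e))), s(a), m(s(b), b, b)), b, m(s(q(q(q(b)))), e, e))))  →  s(s(m(s(m(s(b), b, b)), b, m(s(q(q(q(b)))), e, e))))   [R1 at 1.1.1]
3. s(s(m(s(m(s(b), b, b)), b, m(s(q(q(q(b)))), e, e))))  →  s(s(s(m(s(q(q(q(b)))), e, e))))   [R1 at 1.1]
4. s(s(s(m(s(q(q(q(b)))), e, e))))  →  s(s(s(s(e))))   [R1 at 1.1.1]

s(s(s(s(e))))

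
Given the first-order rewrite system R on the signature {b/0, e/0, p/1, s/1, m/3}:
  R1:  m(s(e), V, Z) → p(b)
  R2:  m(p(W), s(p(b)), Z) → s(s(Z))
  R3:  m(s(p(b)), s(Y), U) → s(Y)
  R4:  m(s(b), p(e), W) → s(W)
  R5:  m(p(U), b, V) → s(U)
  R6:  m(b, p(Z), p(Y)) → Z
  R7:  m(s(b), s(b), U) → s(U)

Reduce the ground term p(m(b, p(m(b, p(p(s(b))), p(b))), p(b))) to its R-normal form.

1. p(m(b, p(m(b, p(p(s(b))), p(b))), p(b)))  →  p(m(b, p(p(s(b))), p(b)))   [R6 at 1]
2. p(m(b, p(p(s(b))), p(b)))  →  p(p(s(b)))   [R6 at 1]

p(p(s(b)))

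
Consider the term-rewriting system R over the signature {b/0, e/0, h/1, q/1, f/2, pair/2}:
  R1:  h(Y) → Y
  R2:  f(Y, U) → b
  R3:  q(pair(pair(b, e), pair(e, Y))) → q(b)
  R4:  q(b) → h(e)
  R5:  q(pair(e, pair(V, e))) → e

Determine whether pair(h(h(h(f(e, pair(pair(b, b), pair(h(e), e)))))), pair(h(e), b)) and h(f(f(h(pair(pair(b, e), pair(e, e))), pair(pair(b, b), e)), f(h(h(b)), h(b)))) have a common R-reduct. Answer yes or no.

Reduce t₁ = pair(h(h(h(f(e, pair(pair(b, b), pair(h(e), e)))))), pair(h(e), b)):
1. pair(h(h(h(f(e, pair(pair(b, b), pair(h(e), e)))))), pair(h(e), b))  →  pair(h(h(f(e, pair(pair(b, b), pair(h(e), e))))), pair(h(e), b))   [R1 at 1]
2. pair(h(h(f(e, pair(pair(b, b), pair(h(e), e))))), pair(h(e), b))  →  pair(h(f(e, pair(pair(b, b), pair(h(e), e)))), pair(h(e), b))   [R1 at 1]
3. pair(h(f(e, pair(pair(b, b), pair(h(e), e)))), pair(h(e), b))  →  pair(f(e, pair(pair(b, b), pair(h(e), e))), pair(h(e), b))   [R1 at 1]
4. pair(f(e, pair(pair(b, b), pair(h(e), e))), pair(h(e), b))  →  pair(b, pair(h(e), b))   [R2 at 1]
5. pair(b, pair(h(e), b))  →  pair(b, pair(e, b))   [R1 at 2.1]

Reduce t₂ = h(f(f(h(pair(pair(b, e), pair(e, e))), pair(pair(b, b), e)), f(h(h(b)), h(b)))):
1. h(f(f(h(pair(pair(b, e), pair(e, e))), pair(pair(b, b), e)), f(h(h(b)), h(b))))  →  f(f(h(pair(pair(b, e), pair(e, e))), pair(pair(b, b), e)), f(h(h(b)), h(b)))   [R1 at ε]
2. f(f(h(pair(pair(b, e), pair(e, e))), pair(pair(b, b), e)), f(h(h(b)), h(b)))  →  b   [R2 at ε]

no — NF(t₁) = pair(b, pair(e, b)), NF(t₂) = b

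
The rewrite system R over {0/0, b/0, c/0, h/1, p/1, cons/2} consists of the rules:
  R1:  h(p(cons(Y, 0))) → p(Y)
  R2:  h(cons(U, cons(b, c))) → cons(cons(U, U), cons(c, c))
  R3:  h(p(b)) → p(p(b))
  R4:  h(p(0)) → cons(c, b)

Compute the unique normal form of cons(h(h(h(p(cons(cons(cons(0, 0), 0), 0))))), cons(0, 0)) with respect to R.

cons(p(0), cons(0, 0))

1. cons(h(h(h(p(cons(cons(cons(0, 0), 0), 0))))), cons(0, 0))  →  cons(h(h(p(cons(cons(0, 0), 0)))), cons(0, 0))   [R1 at 1.1.1]
2. cons(h(h(p(cons(cons(0, 0), 0)))), cons(0, 0))  →  cons(h(p(cons(0, 0))), cons(0, 0))   [R1 at 1.1]
3. cons(h(p(cons(0, 0))), cons(0, 0))  →  cons(p(0), cons(0, 0))   [R1 at 1]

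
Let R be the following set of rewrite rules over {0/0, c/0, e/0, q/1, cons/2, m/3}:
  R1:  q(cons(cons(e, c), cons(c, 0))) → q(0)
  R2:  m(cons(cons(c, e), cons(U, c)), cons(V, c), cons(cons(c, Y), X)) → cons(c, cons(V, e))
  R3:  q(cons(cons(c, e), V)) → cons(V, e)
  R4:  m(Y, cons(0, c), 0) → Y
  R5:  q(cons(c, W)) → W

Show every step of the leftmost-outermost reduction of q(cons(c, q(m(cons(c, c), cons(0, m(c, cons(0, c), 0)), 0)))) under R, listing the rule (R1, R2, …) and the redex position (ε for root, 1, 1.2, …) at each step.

1. q(cons(c, q(m(cons(c, c), cons(0, m(c, cons(0, c), 0)), 0))))  →  q(m(cons(c, c), cons(0, m(c, cons(0, c), 0)), 0))   [R5 at ε]
2. q(m(cons(c, c), cons(0, m(c, cons(0, c), 0)), 0))  →  q(m(cons(c, c), cons(0, c), 0))   [R4 at 1.2.2]
3. q(m(cons(c, c), cons(0, c), 0))  →  q(cons(c, c))   [R4 at 1]
4. q(cons(c, c))  →  c   [R5 at ε]

c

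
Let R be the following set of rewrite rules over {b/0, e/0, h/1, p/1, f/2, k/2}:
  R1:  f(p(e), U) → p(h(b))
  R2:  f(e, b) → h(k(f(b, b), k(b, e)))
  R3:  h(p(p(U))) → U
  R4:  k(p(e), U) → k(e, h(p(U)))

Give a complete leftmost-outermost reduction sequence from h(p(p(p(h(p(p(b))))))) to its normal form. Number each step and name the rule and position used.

1. h(p(p(p(h(p(p(b)))))))  →  p(h(p(p(b))))   [R3 at ε]
2. p(h(p(p(b))))  →  p(b)   [R3 at 1]

p(b)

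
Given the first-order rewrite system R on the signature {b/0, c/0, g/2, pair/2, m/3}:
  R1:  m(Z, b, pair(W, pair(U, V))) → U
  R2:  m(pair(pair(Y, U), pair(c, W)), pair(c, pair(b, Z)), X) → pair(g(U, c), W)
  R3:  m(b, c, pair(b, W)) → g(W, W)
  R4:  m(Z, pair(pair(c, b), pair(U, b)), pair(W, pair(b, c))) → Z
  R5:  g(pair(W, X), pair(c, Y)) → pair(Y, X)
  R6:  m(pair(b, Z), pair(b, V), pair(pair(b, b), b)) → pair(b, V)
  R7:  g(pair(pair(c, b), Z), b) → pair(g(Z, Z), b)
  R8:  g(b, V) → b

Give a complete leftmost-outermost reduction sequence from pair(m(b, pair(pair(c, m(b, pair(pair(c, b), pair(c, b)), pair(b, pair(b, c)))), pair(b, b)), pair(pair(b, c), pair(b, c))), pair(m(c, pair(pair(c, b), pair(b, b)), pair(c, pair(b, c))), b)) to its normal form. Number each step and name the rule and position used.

1. pair(m(b, pair(pair(c, m(b, pair(pair(c, b), pair(c, b)), pair(b, pair(b, c)))), pair(b, b)), pair(pair(b, c), pair(b, c))), pair(m(c, pair(pair(c, b), pair(b, b)), pair(c, pair(b, c))), b))  →  pair(m(b, pair(pair(c, b), pair(b, b)), pair(pair(b, c), pair(b, c))), pair(m(c, pair(pair(c, b), pair(b, b)), pair(c, pair(b, c))), b))   [R4 at 1.2.1.2]
2. pair(m(b, pair(pair(c, b), pair(b, b)), pair(pair(b, c), pair(b, c))), pair(m(c, pair(pair(c, b), pair(b, b)), pair(c, pair(b, c))), b))  →  pair(b, pair(m(c, pair(pair(c, b), pair(b, b)), pair(c, pair(b, c))), b))   [R4 at 1]
3. pair(b, pair(m(c, pair(pair(c, b), pair(b, b)), pair(c, pair(b, c))), b))  →  pair(b, pair(c, b))   [R4 at 2.1]

pair(b, pair(c, b))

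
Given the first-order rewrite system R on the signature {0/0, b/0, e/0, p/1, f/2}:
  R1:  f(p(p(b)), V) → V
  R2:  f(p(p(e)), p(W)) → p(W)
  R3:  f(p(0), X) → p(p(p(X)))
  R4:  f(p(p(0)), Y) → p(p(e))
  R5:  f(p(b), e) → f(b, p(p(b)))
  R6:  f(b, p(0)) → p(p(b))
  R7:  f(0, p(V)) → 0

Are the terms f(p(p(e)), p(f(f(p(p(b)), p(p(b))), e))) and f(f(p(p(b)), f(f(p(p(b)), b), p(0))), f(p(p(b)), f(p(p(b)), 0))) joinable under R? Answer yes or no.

no — NF(t₁) = p(e), NF(t₂) = 0

Reduce t₁ = f(p(p(e)), p(f(f(p(p(b)), p(p(b))), e))):
1. f(p(p(e)), p(f(f(p(p(b)), p(p(b))), e)))  →  p(f(f(p(p(b)), p(p(b))), e))   [R2 at ε]
2. p(f(f(p(p(b)), p(p(b))), e))  →  p(f(p(p(b)), e))   [R1 at 1.1]
3. p(f(p(p(b)), e))  →  p(e)   [R1 at 1]

Reduce t₂ = f(f(p(p(b)), f(f(p(p(b)), b), p(0))), f(p(p(b)), f(p(p(b)), 0))):
1. f(f(p(p(b)), f(f(p(p(b)), b), p(0))), f(p(p(b)), f(p(p(b)), 0)))  →  f(f(f(p(p(b)), b), p(0)), f(p(p(b)), f(p(p(b)), 0)))   [R1 at 1]
2. f(f(f(p(p(b)), b), p(0)), f(p(p(b)), f(p(p(b)), 0)))  →  f(f(b, p(0)), f(p(p(b)), f(p(p(b)), 0)))   [R1 at 1.1]
3. f(f(b, p(0)), f(p(p(b)), f(p(p(b)), 0)))  →  f(p(p(b)), f(p(p(b)), f(p(p(b)), 0)))   [R6 at 1]
4. f(p(p(b)), f(p(p(b)), f(p(p(b)), 0)))  →  f(p(p(b)), f(p(p(b)), 0))   [R1 at ε]
5. f(p(p(b)), f(p(p(b)), 0))  →  f(p(p(b)), 0)   [R1 at ε]
6. f(p(p(b)), 0)  →  0   [R1 at ε]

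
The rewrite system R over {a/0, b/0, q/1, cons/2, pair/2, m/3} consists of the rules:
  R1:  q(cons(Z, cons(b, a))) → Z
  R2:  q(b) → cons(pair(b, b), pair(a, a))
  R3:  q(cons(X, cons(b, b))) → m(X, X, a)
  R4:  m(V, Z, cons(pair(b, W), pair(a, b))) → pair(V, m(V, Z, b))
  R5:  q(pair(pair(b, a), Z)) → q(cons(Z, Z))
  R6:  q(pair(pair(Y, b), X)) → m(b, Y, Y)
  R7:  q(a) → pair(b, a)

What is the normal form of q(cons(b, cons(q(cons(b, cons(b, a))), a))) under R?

b

1. q(cons(b, cons(q(cons(b, cons(b, a))), a)))  →  q(cons(b, cons(b, a)))   [R1 at 1.2.1]
2. q(cons(b, cons(b, a)))  →  b   [R1 at ε]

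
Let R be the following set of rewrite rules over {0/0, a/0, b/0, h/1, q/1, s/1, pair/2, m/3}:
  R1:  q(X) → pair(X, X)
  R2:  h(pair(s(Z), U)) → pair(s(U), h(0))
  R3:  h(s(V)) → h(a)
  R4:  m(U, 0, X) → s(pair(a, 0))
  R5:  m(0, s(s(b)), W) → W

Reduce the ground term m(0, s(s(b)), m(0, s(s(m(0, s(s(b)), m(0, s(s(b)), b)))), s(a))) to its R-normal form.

1. m(0, s(s(b)), m(0, s(s(m(0, s(s(b)), m(0, s(s(b)), b)))), s(a)))  →  m(0, s(s(m(0, s(s(b)), m(0, s(s(b)), b)))), s(a))   [R5 at ε]
2. m(0, s(s(m(0, s(s(b)), m(0, s(s(b)), b)))), s(a))  →  m(0, s(s(m(0, s(s(b)), b))), s(a))   [R5 at 2.1.1]
3. m(0, s(s(m(0, s(s(b)), b))), s(a))  →  m(0, s(s(b)), s(a))   [R5 at 2.1.1]
4. m(0, s(s(b)), s(a))  →  s(a)   [R5 at ε]

s(a)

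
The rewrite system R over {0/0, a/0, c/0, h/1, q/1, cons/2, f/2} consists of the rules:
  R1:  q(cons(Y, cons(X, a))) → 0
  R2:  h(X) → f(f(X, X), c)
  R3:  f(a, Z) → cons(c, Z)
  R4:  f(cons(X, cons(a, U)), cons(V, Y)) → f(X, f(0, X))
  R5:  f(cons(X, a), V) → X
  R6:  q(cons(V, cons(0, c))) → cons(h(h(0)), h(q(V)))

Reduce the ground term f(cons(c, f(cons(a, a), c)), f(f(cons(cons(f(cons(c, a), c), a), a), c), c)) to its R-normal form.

c

1. f(cons(c, f(cons(a, a), c)), f(f(cons(cons(f(cons(c, a), c), a), a), c), c))  →  f(cons(c, a), f(f(cons(cons(f(cons(c, a), c), a), a), c), c))   [R5 at 1.2]
2. f(cons(c, a), f(f(cons(cons(f(cons(c, a), c), a), a), c), c))  →  c   [R5 at ε]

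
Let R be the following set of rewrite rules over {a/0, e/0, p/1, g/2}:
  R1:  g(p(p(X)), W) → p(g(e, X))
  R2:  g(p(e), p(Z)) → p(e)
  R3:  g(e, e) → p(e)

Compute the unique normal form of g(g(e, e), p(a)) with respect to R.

1. g(g(e, e), p(a))  →  g(p(e), p(a))   [R3 at 1]
2. g(p(e), p(a))  →  p(e)   [R2 at ε]

p(e)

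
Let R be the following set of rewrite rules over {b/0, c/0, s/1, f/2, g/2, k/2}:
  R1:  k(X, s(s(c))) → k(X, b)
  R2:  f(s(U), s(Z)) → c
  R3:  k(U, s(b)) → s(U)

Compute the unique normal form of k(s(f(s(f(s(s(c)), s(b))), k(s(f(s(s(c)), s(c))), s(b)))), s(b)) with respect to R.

1. k(s(f(s(f(s(s(c)), s(b))), k(s(f(s(s(c)), s(c))), s(b)))), s(b))  →  s(s(f(s(f(s(s(c)), s(b))), k(s(f(s(s(c)), s(c))), s(b)))))   [R3 at ε]
2. s(s(f(s(f(s(s(c)), s(b))), k(s(f(s(s(c)), s(c))), s(b)))))  →  s(s(f(s(c), k(s(f(s(s(c)), s(c))), s(b)))))   [R2 at 1.1.1.1]
3. s(s(f(s(c), k(s(f(s(s(c)), s(c))), s(b)))))  →  s(s(f(s(c), s(s(f(s(s(c)), s(c)))))))   [R3 at 1.1.2]
4. s(s(f(s(c), s(s(f(s(s(c)), s(c)))))))  →  s(s(c))   [R2 at 1.1]

s(s(c))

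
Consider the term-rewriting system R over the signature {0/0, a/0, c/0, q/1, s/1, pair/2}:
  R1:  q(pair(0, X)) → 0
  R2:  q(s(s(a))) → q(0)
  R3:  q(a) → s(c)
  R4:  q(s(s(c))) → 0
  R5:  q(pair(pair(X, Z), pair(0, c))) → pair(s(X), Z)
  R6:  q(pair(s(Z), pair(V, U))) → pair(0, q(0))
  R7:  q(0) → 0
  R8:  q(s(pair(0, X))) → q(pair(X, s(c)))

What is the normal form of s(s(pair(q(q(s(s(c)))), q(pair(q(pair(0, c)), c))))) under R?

s(s(pair(0, 0)))

1. s(s(pair(q(q(s(s(c)))), q(pair(q(pair(0, c)), c)))))  →  s(s(pair(q(0), q(pair(q(pair(0, c)), c)))))   [R4 at 1.1.1.1]
2. s(s(pair(q(0), q(pair(q(pair(0, c)), c)))))  →  s(s(pair(0, q(pair(q(pair(0, c)), c)))))   [R7 at 1.1.1]
3. s(s(pair(0, q(pair(q(pair(0, c)), c)))))  →  s(s(pair(0, q(pair(0, c)))))   [R1 at 1.1.2.1.1]
4. s(s(pair(0, q(pair(0, c)))))  →  s(s(pair(0, 0)))   [R1 at 1.1.2]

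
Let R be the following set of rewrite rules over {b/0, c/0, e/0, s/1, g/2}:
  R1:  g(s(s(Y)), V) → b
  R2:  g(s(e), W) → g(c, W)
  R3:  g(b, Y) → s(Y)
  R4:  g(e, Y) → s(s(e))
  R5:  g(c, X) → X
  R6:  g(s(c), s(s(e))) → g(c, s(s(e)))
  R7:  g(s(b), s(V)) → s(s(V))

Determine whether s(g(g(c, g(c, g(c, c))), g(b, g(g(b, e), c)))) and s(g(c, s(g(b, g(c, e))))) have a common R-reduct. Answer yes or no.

Reduce t₁ = s(g(g(c, g(c, g(c, c))), g(b, g(g(b, e), c)))):
1. s(g(g(c, g(c, g(c, c))), g(b, g(g(b, e), c))))  →  s(g(g(c, g(c, c)), g(b, g(g(b, e), c))))   [R5 at 1.1]
2. s(g(g(c, g(c, c)), g(b, g(g(b, e), c))))  →  s(g(g(c, c), g(b, g(g(b, e), c))))   [R5 at 1.1]
3. s(g(g(c, c), g(b, g(g(b, e), c))))  →  s(g(c, g(b, g(g(b, e), c))))   [R5 at 1.1]
4. s(g(c, g(b, g(g(b, e), c))))  →  s(g(b, g(g(b, e), c)))   [R5 at 1]
5. s(g(b, g(g(b, e), c)))  →  s(s(g(g(b, e), c)))   [R3 at 1]
6. s(s(g(g(b, e), c)))  →  s(s(g(s(e), c)))   [R3 at 1.1.1]
7. s(s(g(s(e), c)))  →  s(s(g(c, c)))   [R2 at 1.1]
8. s(s(g(c, c)))  →  s(s(c))   [R5 at 1.1]

Reduce t₂ = s(g(c, s(g(b, g(c, e))))):
1. s(g(c, s(g(b, g(c, e)))))  →  s(s(g(b, g(c, e))))   [R5 at 1]
2. s(s(g(b, g(c, e))))  →  s(s(s(g(c, e))))   [R3 at 1.1]
3. s(s(s(g(c, e))))  →  s(s(s(e)))   [R5 at 1.1.1]

no — NF(t₁) = s(s(c)), NF(t₂) = s(s(s(e)))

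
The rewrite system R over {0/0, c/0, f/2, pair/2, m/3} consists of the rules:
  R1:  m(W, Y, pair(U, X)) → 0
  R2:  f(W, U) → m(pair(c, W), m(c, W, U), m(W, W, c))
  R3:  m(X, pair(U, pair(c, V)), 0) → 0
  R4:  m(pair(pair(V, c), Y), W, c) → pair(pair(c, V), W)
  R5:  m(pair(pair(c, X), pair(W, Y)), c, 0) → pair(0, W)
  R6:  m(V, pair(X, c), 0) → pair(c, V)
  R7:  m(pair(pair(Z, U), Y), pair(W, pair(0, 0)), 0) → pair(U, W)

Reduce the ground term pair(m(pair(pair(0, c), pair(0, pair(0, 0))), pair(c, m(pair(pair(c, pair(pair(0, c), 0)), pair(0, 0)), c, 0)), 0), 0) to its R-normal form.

pair(pair(c, c), 0)

1. pair(m(pair(pair(0, c), pair(0, pair(0, 0))), pair(c, m(pair(pair(c, pair(pair(0, c), 0)), pair(0, 0)), c, 0)), 0), 0)  →  pair(m(pair(pair(0, c), pair(0, pair(0, 0))), pair(c, pair(0, 0)), 0), 0)   [R5 at 1.2.2]
2. pair(m(pair(pair(0, c), pair(0, pair(0, 0))), pair(c, pair(0, 0)), 0), 0)  →  pair(pair(c, c), 0)   [R7 at 1]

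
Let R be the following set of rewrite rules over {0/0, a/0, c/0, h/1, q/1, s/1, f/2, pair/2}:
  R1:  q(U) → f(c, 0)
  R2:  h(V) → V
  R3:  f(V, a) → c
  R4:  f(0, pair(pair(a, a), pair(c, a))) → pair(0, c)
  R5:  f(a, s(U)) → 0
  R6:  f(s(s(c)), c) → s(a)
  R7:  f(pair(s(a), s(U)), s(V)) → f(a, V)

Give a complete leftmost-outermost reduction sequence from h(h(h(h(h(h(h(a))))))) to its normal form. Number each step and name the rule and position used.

1. h(h(h(h(h(h(h(a)))))))  →  h(h(h(h(h(h(a))))))   [R2 at ε]
2. h(h(h(h(h(h(a))))))  →  h(h(h(h(h(a)))))   [R2 at ε]
3. h(h(h(h(h(a)))))  →  h(h(h(h(a))))   [R2 at ε]
4. h(h(h(h(a))))  →  h(h(h(a)))   [R2 at ε]
5. h(h(h(a)))  →  h(h(a))   [R2 at ε]
6. h(h(a))  →  h(a)   [R2 at ε]
7. h(a)  →  a   [R2 at ε]

a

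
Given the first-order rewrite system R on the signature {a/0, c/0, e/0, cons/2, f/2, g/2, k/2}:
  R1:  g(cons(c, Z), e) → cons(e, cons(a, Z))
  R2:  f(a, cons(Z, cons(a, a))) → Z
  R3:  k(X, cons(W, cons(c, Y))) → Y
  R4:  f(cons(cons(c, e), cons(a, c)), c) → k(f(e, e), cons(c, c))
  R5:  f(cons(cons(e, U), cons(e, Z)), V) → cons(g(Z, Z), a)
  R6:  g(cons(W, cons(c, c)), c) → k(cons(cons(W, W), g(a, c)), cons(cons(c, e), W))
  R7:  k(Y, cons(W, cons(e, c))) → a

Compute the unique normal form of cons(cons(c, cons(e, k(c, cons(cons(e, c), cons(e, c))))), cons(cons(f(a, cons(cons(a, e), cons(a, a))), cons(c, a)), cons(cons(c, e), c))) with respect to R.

1. cons(cons(c, cons(e, k(c, cons(cons(e, c), cons(e, c))))), cons(cons(f(a, cons(cons(a, e), cons(a, a))), cons(c, a)), cons(cons(c, e), c)))  →  cons(cons(c, cons(e, a)), cons(cons(f(a, cons(cons(a, e), cons(a, a))), cons(c, a)), cons(cons(c, e), c)))   [R7 at 1.2.2]
2. cons(cons(c, cons(e, a)), cons(cons(f(a, cons(cons(a, e), cons(a, a))), cons(c, a)), cons(cons(c, e), c)))  →  cons(cons(c, cons(e, a)), cons(cons(cons(a, e), cons(c, a)), cons(cons(c, e), c)))   [R2 at 2.1.1]

cons(cons(c, cons(e, a)), cons(cons(cons(a, e), cons(c, a)), cons(cons(c, e), c)))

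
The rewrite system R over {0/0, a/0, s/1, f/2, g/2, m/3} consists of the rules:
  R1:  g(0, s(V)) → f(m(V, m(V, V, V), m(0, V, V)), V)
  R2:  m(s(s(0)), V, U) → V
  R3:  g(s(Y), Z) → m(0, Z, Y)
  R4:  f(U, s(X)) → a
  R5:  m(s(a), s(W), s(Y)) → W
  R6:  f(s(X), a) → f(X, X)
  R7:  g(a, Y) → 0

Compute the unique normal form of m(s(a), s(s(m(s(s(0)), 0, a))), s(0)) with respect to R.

1. m(s(a), s(s(m(s(s(0)), 0, a))), s(0))  →  s(m(s(s(0)), 0, a))   [R5 at ε]
2. s(m(s(s(0)), 0, a))  →  s(0)   [R2 at 1]

s(0)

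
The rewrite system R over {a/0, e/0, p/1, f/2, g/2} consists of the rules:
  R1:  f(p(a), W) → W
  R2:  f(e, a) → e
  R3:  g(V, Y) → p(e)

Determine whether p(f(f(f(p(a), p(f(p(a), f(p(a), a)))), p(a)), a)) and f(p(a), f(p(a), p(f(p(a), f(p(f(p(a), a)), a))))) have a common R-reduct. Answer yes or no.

yes — NF(t₁) = p(a), NF(t₂) = p(a)

Reduce t₁ = p(f(f(f(p(a), p(f(p(a), f(p(a), a)))), p(a)), a)):
1. p(f(f(f(p(a), p(f(p(a), f(p(a), a)))), p(a)), a))  →  p(f(f(p(f(p(a), f(p(a), a))), p(a)), a))   [R1 at 1.1.1]
2. p(f(f(p(f(p(a), f(p(a), a))), p(a)), a))  →  p(f(f(p(f(p(a), a)), p(a)), a))   [R1 at 1.1.1.1]
3. p(f(f(p(f(p(a), a)), p(a)), a))  →  p(f(f(p(a), p(a)), a))   [R1 at 1.1.1.1]
4. p(f(f(p(a), p(a)), a))  →  p(f(p(a), a))   [R1 at 1.1]
5. p(f(p(a), a))  →  p(a)   [R1 at 1]

Reduce t₂ = f(p(a), f(p(a), p(f(p(a), f(p(f(p(a), a)), a))))):
1. f(p(a), f(p(a), p(f(p(a), f(p(f(p(a), a)), a)))))  →  f(p(a), p(f(p(a), f(p(f(p(a), a)), a))))   [R1 at ε]
2. f(p(a), p(f(p(a), f(p(f(p(a), a)), a))))  →  p(f(p(a), f(p(f(p(a), a)), a)))   [R1 at ε]
3. p(f(p(a), f(p(f(p(a), a)), a)))  →  p(f(p(f(p(a), a)), a))   [R1 at 1]
4. p(f(p(f(p(a), a)), a))  →  p(f(p(a), a))   [R1 at 1.1.1]
5. p(f(p(a), a))  →  p(a)   [R1 at 1]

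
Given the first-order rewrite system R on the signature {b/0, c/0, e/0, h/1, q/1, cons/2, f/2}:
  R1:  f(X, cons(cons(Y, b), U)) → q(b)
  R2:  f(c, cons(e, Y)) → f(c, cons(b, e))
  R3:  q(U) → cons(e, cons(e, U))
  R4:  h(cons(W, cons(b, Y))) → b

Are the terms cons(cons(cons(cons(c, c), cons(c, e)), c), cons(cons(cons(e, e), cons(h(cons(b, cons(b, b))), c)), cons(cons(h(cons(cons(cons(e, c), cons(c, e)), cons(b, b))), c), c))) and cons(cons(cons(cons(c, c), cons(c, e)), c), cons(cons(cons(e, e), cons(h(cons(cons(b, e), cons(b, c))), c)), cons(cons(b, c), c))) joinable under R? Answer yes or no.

Reduce t₁ = cons(cons(cons(cons(c, c), cons(c, e)), c), cons(cons(cons(e, e), cons(h(cons(b, cons(b, b))), c)), cons(cons(h(cons(cons(cons(e, c), cons(c, e)), cons(b, b))), c), c))):
1. cons(cons(cons(cons(c, c), cons(c, e)), c), cons(cons(cons(e, e), cons(h(cons(b, cons(b, b))), c)), cons(cons(h(cons(cons(cons(e, c), cons(c, e)), cons(b, b))), c), c)))  →  cons(cons(cons(cons(c, c), cons(c, e)), c), cons(cons(cons(e, e), cons(b, c)), cons(cons(h(cons(cons(cons(e, c), cons(c, e)), cons(b, b))), c), c)))   [R4 at 2.1.2.1]
2. cons(cons(cons(cons(c, c), cons(c, e)), c), cons(cons(cons(e, e), cons(b, c)), cons(cons(h(cons(cons(cons(e, c), cons(c, e)), cons(b, b))), c), c)))  →  cons(cons(cons(cons(c, c), cons(c, e)), c), cons(cons(cons(e, e), cons(b, c)), cons(cons(b, c), c)))   [R4 at 2.2.1.1]

Reduce t₂ = cons(cons(cons(cons(c, c), cons(c, e)), c), cons(cons(cons(e, e), cons(h(cons(cons(b, e), cons(b, c))), c)), cons(cons(b, c), c))):
1. cons(cons(cons(cons(c, c), cons(c, e)), c), cons(cons(cons(e, e), cons(h(cons(cons(b, e), cons(b, c))), c)), cons(cons(b, c), c)))  →  cons(cons(cons(cons(c, c), cons(c, e)), c), cons(cons(cons(e, e), cons(b, c)), cons(cons(b, c), c)))   [R4 at 2.1.2.1]

yes — NF(t₁) = cons(cons(cons(cons(c, c), cons(c, e)), c), cons(cons(cons(e, e), cons(b, c)), cons(cons(b, c), c))), NF(t₂) = cons(cons(cons(cons(c, c), cons(c, e)), c), cons(cons(cons(e, e), cons(b, c)), cons(cons(b, c), c)))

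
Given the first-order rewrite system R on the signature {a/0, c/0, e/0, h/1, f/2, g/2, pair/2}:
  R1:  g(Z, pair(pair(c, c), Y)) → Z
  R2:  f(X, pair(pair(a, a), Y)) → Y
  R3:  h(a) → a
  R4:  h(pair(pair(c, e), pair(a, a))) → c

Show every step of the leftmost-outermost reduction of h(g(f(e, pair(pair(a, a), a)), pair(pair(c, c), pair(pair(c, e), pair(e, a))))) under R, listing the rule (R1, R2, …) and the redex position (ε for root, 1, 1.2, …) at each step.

a

1. h(g(f(e, pair(pair(a, a), a)), pair(pair(c, c), pair(pair(c, e), pair(e, a)))))  →  h(f(e, pair(pair(a, a), a)))   [R1 at 1]
2. h(f(e, pair(pair(a, a), a)))  →  h(a)   [R2 at 1]
3. h(a)  →  a   [R3 at ε]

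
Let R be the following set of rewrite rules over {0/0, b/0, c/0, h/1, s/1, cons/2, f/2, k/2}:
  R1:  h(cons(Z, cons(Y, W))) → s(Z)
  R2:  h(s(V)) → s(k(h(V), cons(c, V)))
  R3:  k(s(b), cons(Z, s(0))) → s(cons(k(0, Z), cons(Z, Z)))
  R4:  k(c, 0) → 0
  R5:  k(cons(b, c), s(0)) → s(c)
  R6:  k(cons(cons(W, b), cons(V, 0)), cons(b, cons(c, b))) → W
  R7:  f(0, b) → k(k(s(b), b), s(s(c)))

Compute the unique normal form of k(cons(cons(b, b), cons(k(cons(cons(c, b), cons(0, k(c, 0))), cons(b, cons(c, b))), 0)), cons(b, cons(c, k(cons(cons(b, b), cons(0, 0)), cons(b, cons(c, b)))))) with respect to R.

b

1. k(cons(cons(b, b), cons(k(cons(cons(c, b), cons(0, k(c, 0))), cons(b, cons(c, b))), 0)), cons(b, cons(c, k(cons(cons(b, b), cons(0, 0)), cons(b, cons(c, b))))))  →  k(cons(cons(b, b), cons(k(cons(cons(c, b), cons(0, 0)), cons(b, cons(c, b))), 0)), cons(b, cons(c, k(cons(cons(b, b), cons(0, 0)), cons(b, cons(c, b))))))   [R4 at 1.2.1.1.2.2]
2. k(cons(cons(b, b), cons(k(cons(cons(c, b), cons(0, 0)), cons(b, cons(c, b))), 0)), cons(b, cons(c, k(cons(cons(b, b), cons(0, 0)), cons(b, cons(c, b))))))  →  k(cons(cons(b, b), cons(c, 0)), cons(b, cons(c, k(cons(cons(b, b), cons(0, 0)), cons(b, cons(c, b))))))   [R6 at 1.2.1]
3. k(cons(cons(b, b), cons(c, 0)), cons(b, cons(c, k(cons(cons(b, b), cons(0, 0)), cons(b, cons(c, b))))))  →  k(cons(cons(b, b), cons(c, 0)), cons(b, cons(c, b)))   [R6 at 2.2.2]
4. k(cons(cons(b, b), cons(c, 0)), cons(b, cons(c, b)))  →  b   [R6 at ε]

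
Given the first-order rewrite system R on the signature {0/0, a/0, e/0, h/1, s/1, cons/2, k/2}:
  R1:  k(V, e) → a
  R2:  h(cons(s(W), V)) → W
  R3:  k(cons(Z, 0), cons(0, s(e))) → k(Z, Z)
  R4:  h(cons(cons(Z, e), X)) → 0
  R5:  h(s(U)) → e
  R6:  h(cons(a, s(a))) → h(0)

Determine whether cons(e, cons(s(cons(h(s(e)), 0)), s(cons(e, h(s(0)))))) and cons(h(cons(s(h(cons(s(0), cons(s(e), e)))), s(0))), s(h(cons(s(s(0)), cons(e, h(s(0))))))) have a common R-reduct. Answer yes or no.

Reduce t₁ = cons(e, cons(s(cons(h(s(e)), 0)), s(cons(e, h(s(0)))))):
1. cons(e, cons(s(cons(h(s(e)), 0)), s(cons(e, h(s(0))))))  →  cons(e, cons(s(cons(e, 0)), s(cons(e, h(s(0))))))   [R5 at 2.1.1.1]
2. cons(e, cons(s(cons(e, 0)), s(cons(e, h(s(0))))))  →  cons(e, cons(s(cons(e, 0)), s(cons(e, e))))   [R5 at 2.2.1.2]

Reduce t₂ = cons(h(cons(s(h(cons(s(0), cons(s(e), e)))), s(0))), s(h(cons(s(s(0)), cons(e, h(s(0))))))):
1. cons(h(cons(s(h(cons(s(0), cons(s(e), e)))), s(0))), s(h(cons(s(s(0)), cons(e, h(s(0)))))))  →  cons(h(cons(s(0), cons(s(e), e))), s(h(cons(s(s(0)), cons(e, h(s(0)))))))   [R2 at 1]
2. cons(h(cons(s(0), cons(s(e), e))), s(h(cons(s(s(0)), cons(e, h(s(0)))))))  →  cons(0, s(h(cons(s(s(0)), cons(e, h(s(0)))))))   [R2 at 1]
3. cons(0, s(h(cons(s(s(0)), cons(e, h(s(0)))))))  →  cons(0, s(s(0)))   [R2 at 2.1]

no — NF(t₁) = cons(e, cons(s(cons(e, 0)), s(cons(e, e)))), NF(t₂) = cons(0, s(s(0)))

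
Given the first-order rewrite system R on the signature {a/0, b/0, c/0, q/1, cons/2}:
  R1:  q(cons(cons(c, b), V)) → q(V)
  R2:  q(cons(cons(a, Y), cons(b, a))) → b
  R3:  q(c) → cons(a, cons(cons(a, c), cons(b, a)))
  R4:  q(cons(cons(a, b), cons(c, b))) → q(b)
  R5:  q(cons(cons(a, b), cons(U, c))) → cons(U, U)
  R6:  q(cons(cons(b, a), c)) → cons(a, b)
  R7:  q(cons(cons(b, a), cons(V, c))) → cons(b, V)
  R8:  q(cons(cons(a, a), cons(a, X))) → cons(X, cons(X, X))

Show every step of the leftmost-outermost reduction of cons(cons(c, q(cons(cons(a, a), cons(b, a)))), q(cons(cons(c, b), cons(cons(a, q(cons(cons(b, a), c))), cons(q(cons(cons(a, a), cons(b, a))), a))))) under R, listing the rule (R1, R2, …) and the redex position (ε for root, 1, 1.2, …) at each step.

cons(cons(c, b), b)

1. cons(cons(c, q(cons(cons(a, a), cons(b, a)))), q(cons(cons(c, b), cons(cons(a, q(cons(cons(b, a), c))), cons(q(cons(cons(a, a), cons(b, a))), a)))))  →  cons(cons(c, b), q(cons(cons(c, b), cons(cons(a, q(cons(cons(b, a), c))), cons(q(cons(cons(a, a), cons(b, a))), a)))))   [R2 at 1.2]
2. cons(cons(c, b), q(cons(cons(c, b), cons(cons(a, q(cons(cons(b, a), c))), cons(q(cons(cons(a, a), cons(b, a))), a)))))  →  cons(cons(c, b), q(cons(cons(a, q(cons(cons(b, a), c))), cons(q(cons(cons(a, a), cons(b, a))), a))))   [R1 at 2]
3. cons(cons(c, b), q(cons(cons(a, q(cons(cons(b, a), c))), cons(q(cons(cons(a, a), cons(b, a))), a))))  →  cons(cons(c, b), q(cons(cons(a, cons(a, b)), cons(q(cons(cons(a, a), cons(b, a))), a))))   [R6 at 2.1.1.2]
4. cons(cons(c, b), q(cons(cons(a, cons(a, b)), cons(q(cons(cons(a, a), cons(b, a))), a))))  →  cons(cons(c, b), q(cons(cons(a, cons(a, b)), cons(b, a))))   [R2 at 2.1.2.1]
5. cons(cons(c, b), q(cons(cons(a, cons(a, b)), cons(b, a))))  →  cons(cons(c, b), b)   [R2 at 2]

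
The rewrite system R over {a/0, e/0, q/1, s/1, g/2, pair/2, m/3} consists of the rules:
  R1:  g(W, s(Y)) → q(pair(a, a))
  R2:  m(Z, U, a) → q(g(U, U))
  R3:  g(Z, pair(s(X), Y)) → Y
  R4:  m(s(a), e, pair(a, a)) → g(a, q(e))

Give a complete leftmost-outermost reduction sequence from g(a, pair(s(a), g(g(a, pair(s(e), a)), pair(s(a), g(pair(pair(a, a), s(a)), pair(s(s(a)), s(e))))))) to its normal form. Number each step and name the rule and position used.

s(e)

1. g(a, pair(s(a), g(g(a, pair(s(e), a)), pair(s(a), g(pair(pair(a, a), s(a)), pair(s(s(a)), s(e)))))))  →  g(g(a, pair(s(e), a)), pair(s(a), g(pair(pair(a, a), s(a)), pair(s(s(a)), s(e)))))   [R3 at ε]
2. g(g(a, pair(s(e), a)), pair(s(a), g(pair(pair(a, a), s(a)), pair(s(s(a)), s(e)))))  →  g(pair(pair(a, a), s(a)), pair(s(s(a)), s(e)))   [R3 at ε]
3. g(pair(pair(a, a), s(a)), pair(s(s(a)), s(e)))  →  s(e)   [R3 at ε]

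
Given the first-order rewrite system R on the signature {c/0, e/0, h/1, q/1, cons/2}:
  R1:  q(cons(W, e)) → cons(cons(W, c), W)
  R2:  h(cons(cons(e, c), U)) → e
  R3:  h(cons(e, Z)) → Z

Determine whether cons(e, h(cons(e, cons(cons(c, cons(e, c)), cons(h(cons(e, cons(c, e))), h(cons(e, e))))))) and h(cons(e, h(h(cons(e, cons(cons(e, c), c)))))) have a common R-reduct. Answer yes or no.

no — NF(t₁) = cons(e, cons(cons(c, cons(e, c)), cons(cons(c, e), e))), NF(t₂) = e

Reduce t₁ = cons(e, h(cons(e, cons(cons(c, cons(e, c)), cons(h(cons(e, cons(c, e))), h(cons(e, e))))))):
1. cons(e, h(cons(e, cons(cons(c, cons(e, c)), cons(h(cons(e, cons(c, e))), h(cons(e, e)))))))  →  cons(e, cons(cons(c, cons(e, c)), cons(h(cons(e, cons(c, e))), h(cons(e, e)))))   [R3 at 2]
2. cons(e, cons(cons(c, cons(e, c)), cons(h(cons(e, cons(c, e))), h(cons(e, e)))))  →  cons(e, cons(cons(c, cons(e, c)), cons(cons(c, e), h(cons(e, e)))))   [R3 at 2.2.1]
3. cons(e, cons(cons(c, cons(e, c)), cons(cons(c, e), h(cons(e, e)))))  →  cons(e, cons(cons(c, cons(e, c)), cons(cons(c, e), e)))   [R3 at 2.2.2]

Reduce t₂ = h(cons(e, h(h(cons(e, cons(cons(e, c), c)))))):
1. h(cons(e, h(h(cons(e, cons(cons(e, c), c))))))  →  h(h(cons(e, cons(cons(e, c), c))))   [R3 at ε]
2. h(h(cons(e, cons(cons(e, c), c))))  →  h(cons(cons(e, c), c))   [R3 at 1]
3. h(cons(cons(e, c), c))  →  e   [R2 at ε]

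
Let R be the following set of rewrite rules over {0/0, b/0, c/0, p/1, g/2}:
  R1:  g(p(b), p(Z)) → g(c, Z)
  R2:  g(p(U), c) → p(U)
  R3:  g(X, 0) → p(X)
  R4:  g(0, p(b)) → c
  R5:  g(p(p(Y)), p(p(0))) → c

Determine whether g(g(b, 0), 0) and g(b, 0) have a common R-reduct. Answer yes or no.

Reduce t₁ = g(g(b, 0), 0):
1. g(g(b, 0), 0)  →  p(g(b, 0))   [R3 at ε]
2. p(g(b, 0))  →  p(p(b))   [R3 at 1]

Reduce t₂ = g(b, 0):
1. g(b, 0)  →  p(b)   [R3 at ε]

no — NF(t₁) = p(p(b)), NF(t₂) = p(b)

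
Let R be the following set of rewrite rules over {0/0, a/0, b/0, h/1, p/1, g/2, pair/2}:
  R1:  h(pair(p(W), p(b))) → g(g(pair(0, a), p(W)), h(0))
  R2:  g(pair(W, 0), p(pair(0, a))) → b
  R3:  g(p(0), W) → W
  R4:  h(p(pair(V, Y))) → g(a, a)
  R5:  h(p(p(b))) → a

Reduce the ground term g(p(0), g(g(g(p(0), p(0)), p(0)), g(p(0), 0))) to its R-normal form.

0

1. g(p(0), g(g(g(p(0), p(0)), p(0)), g(p(0), 0)))  →  g(g(g(p(0), p(0)), p(0)), g(p(0), 0))   [R3 at ε]
2. g(g(g(p(0), p(0)), p(0)), g(p(0), 0))  →  g(g(p(0), p(0)), g(p(0), 0))   [R3 at 1.1]
3. g(g(p(0), p(0)), g(p(0), 0))  →  g(p(0), g(p(0), 0))   [R3 at 1]
4. g(p(0), g(p(0), 0))  →  g(p(0), 0)   [R3 at ε]
5. g(p(0), 0)  →  0   [R3 at ε]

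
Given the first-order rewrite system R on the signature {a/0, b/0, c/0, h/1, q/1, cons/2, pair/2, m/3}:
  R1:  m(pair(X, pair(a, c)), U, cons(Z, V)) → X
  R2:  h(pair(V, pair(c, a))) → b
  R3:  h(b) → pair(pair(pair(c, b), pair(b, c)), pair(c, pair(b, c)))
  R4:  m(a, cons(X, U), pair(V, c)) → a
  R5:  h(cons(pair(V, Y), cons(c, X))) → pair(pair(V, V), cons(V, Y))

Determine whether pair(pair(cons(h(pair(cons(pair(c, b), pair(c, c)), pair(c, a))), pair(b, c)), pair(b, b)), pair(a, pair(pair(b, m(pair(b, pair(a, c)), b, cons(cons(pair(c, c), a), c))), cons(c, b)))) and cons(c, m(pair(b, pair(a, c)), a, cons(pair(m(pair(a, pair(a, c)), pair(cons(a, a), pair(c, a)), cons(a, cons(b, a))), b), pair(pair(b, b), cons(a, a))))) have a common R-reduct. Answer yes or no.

Reduce t₁ = pair(pair(cons(h(pair(cons(pair(c, b), pair(c, c)), pair(c, a))), pair(b, c)), pair(b, b)), pair(a, pair(pair(b, m(pair(b, pair(a, c)), b, cons(cons(pair(c, c), a), c))), cons(c, b)))):
1. pair(pair(cons(h(pair(cons(pair(c, b), pair(c, c)), pair(c, a))), pair(b, c)), pair(b, b)), pair(a, pair(pair(b, m(pair(b, pair(a, c)), b, cons(cons(pair(c, c), a), c))), cons(c, b))))  →  pair(pair(cons(b, pair(b, c)), pair(b, b)), pair(a, pair(pair(b, m(pair(b, pair(a, c)), b, cons(cons(pair(c, c), a), c))), cons(c, b))))   [R2 at 1.1.1]
2. pair(pair(cons(b, pair(b, c)), pair(b, b)), pair(a, pair(pair(b, m(pair(b, pair(a, c)), b, cons(cons(pair(c, c), a), c))), cons(c, b))))  →  pair(pair(cons(b, pair(b, c)), pair(b, b)), pair(a, pair(pair(b, b), cons(c, b))))   [R1 at 2.2.1.2]

Reduce t₂ = cons(c, m(pair(b, pair(a, c)), a, cons(pair(m(pair(a, pair(a, c)), pair(cons(a, a), pair(c, a)), cons(a, cons(b, a))), b), pair(pair(b, b), cons(a, a))))):
1. cons(c, m(pair(b, pair(a, c)), a, cons(pair(m(pair(a, pair(a, c)), pair(cons(a, a), pair(c, a)), cons(a, cons(b, a))), b), pair(pair(b, b), cons(a, a)))))  →  cons(c, b)   [R1 at 2]

no — NF(t₁) = pair(pair(cons(b, pair(b, c)), pair(b, b)), pair(a, pair(pair(b, b), cons(c, b)))), NF(t₂) = cons(c, b)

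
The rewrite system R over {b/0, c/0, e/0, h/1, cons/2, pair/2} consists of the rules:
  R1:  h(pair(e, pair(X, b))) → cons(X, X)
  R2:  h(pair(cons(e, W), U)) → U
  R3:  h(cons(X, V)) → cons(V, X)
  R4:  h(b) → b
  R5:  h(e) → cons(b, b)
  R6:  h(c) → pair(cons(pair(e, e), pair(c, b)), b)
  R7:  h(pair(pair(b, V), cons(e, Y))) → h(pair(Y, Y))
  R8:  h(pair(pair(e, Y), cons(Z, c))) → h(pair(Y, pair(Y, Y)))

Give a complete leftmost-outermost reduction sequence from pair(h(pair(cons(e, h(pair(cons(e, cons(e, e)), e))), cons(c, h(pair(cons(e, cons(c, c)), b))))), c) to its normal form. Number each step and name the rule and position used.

1. pair(h(pair(cons(e, h(pair(cons(e, cons(e, e)), e))), cons(c, h(pair(cons(e, cons(c, c)), b))))), c)  →  pair(cons(c, h(pair(cons(e, cons(c, c)), b))), c)   [R2 at 1]
2. pair(cons(c, h(pair(cons(e, cons(c, c)), b))), c)  →  pair(cons(c, b), c)   [R2 at 1.2]

pair(cons(c, b), c)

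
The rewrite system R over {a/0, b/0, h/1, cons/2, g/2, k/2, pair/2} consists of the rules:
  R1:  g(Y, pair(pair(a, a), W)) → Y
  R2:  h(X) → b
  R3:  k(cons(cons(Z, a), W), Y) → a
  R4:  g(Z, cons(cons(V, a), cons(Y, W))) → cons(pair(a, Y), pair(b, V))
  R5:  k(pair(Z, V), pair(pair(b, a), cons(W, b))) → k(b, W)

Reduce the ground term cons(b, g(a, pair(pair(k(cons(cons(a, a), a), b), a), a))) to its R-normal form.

1. cons(b, g(a, pair(pair(k(cons(cons(a, a), a), b), a), a)))  →  cons(b, g(a, pair(pair(a, a), a)))   [R3 at 2.2.1.1]
2. cons(b, g(a, pair(pair(a, a), a)))  →  cons(b, a)   [R1 at 2]

cons(b, a)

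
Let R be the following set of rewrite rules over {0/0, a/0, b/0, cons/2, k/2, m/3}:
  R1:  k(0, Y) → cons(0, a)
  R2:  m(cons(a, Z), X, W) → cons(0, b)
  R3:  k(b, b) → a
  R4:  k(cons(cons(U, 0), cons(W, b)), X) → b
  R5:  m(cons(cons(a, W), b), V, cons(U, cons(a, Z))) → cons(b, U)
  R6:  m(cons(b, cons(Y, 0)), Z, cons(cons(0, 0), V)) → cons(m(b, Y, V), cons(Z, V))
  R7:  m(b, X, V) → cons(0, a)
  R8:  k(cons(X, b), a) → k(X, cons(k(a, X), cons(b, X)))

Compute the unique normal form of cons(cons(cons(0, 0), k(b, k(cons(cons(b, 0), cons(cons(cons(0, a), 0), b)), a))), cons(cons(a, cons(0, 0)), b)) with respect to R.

cons(cons(cons(0, 0), a), cons(cons(a, cons(0, 0)), b))

1. cons(cons(cons(0, 0), k(b, k(cons(cons(b, 0), cons(cons(cons(0, a), 0), b)), a))), cons(cons(a, cons(0, 0)), b))  →  cons(cons(cons(0, 0), k(b, b)), cons(cons(a, cons(0, 0)), b))   [R4 at 1.2.2]
2. cons(cons(cons(0, 0), k(b, b)), cons(cons(a, cons(0, 0)), b))  →  cons(cons(cons(0, 0), a), cons(cons(a, cons(0, 0)), b))   [R3 at 1.2]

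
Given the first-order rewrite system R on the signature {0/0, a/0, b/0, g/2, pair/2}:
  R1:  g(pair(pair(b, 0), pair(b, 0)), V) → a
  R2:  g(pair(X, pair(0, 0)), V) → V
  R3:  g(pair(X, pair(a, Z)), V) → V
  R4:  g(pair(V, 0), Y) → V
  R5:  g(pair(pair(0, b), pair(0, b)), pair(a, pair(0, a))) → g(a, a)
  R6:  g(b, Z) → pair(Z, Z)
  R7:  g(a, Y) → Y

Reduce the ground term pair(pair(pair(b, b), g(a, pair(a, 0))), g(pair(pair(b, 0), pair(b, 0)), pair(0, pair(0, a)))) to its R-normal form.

pair(pair(pair(b, b), pair(a, 0)), a)

1. pair(pair(pair(b, b), g(a, pair(a, 0))), g(pair(pair(b, 0), pair(b, 0)), pair(0, pair(0, a))))  →  pair(pair(pair(b, b), pair(a, 0)), g(pair(pair(b, 0), pair(b, 0)), pair(0, pair(0, a))))   [R7 at 1.2]
2. pair(pair(pair(b, b), pair(a, 0)), g(pair(pair(b, 0), pair(b, 0)), pair(0, pair(0, a))))  →  pair(pair(pair(b, b), pair(a, 0)), a)   [R1 at 2]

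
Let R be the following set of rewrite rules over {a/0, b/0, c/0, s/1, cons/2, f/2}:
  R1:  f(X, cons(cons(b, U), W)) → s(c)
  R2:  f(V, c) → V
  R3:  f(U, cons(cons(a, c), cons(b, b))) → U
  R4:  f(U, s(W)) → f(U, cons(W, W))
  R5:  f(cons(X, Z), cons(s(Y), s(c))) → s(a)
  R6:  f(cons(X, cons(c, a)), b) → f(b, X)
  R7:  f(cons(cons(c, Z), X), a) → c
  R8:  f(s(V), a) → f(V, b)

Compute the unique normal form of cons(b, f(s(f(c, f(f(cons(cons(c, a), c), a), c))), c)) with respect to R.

cons(b, s(c))

1. cons(b, f(s(f(c, f(f(cons(cons(c, a), c), a), c))), c))  →  cons(b, s(f(c, f(f(cons(cons(c, a), c), a), c))))   [R2 at 2]
2. cons(b, s(f(c, f(f(cons(cons(c, a), c), a), c))))  →  cons(b, s(f(c, f(cons(cons(c, a), c), a))))   [R2 at 2.1.2]
3. cons(b, s(f(c, f(cons(cons(c, a), c), a))))  →  cons(b, s(f(c, c)))   [R7 at 2.1.2]
4. cons(b, s(f(c, c)))  →  cons(b, s(c))   [R2 at 2.1]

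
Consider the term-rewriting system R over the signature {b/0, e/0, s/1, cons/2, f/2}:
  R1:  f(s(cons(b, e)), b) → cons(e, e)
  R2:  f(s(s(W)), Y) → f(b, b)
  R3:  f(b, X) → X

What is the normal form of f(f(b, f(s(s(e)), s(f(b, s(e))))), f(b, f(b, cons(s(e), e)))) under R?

cons(s(e), e)

1. f(f(b, f(s(s(e)), s(f(b, s(e))))), f(b, f(b, cons(s(e), e))))  →  f(f(s(s(e)), s(f(b, s(e)))), f(b, f(b, cons(s(e), e))))   [R3 at 1]
2. f(f(s(s(e)), s(f(b, s(e)))), f(b, f(b, cons(s(e), e))))  →  f(f(b, b), f(b, f(b, cons(s(e), e))))   [R2 at 1]
3. f(f(b, b), f(b, f(b, cons(s(e), e))))  →  f(b, f(b, f(b, cons(s(e), e))))   [R3 at 1]
4. f(b, f(b, f(b, cons(s(e), e))))  →  f(b, f(b, cons(s(e), e)))   [R3 at ε]
5. f(b, f(b, cons(s(e), e)))  →  f(b, cons(s(e), e))   [R3 at ε]
6. f(b, cons(s(e), e))  →  cons(s(e), e)   [R3 at ε]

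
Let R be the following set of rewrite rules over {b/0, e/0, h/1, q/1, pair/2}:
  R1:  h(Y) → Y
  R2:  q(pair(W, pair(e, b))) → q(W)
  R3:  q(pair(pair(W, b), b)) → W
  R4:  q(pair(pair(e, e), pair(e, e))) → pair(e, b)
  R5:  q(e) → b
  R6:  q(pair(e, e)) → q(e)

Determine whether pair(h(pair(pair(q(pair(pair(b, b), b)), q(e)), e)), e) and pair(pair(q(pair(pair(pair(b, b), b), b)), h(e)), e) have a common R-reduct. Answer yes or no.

yes — NF(t₁) = pair(pair(pair(b, b), e), e), NF(t₂) = pair(pair(pair(b, b), e), e)

Reduce t₁ = pair(h(pair(pair(q(pair(pair(b, b), b)), q(e)), e)), e):
1. pair(h(pair(pair(q(pair(pair(b, b), b)), q(e)), e)), e)  →  pair(pair(pair(q(pair(pair(b, b), b)), q(e)), e), e)   [R1 at 1]
2. pair(pair(pair(q(pair(pair(b, b), b)), q(e)), e), e)  →  pair(pair(pair(b, q(e)), e), e)   [R3 at 1.1.1]
3. pair(pair(pair(b, q(e)), e), e)  →  pair(pair(pair(b, b), e), e)   [R5 at 1.1.2]

Reduce t₂ = pair(pair(q(pair(pair(pair(b, b), b), b)), h(e)), e):
1. pair(pair(q(pair(pair(pair(b, b), b), b)), h(e)), e)  →  pair(pair(pair(b, b), h(e)), e)   [R3 at 1.1]
2. pair(pair(pair(b, b), h(e)), e)  →  pair(pair(pair(b, b), e), e)   [R1 at 1.2]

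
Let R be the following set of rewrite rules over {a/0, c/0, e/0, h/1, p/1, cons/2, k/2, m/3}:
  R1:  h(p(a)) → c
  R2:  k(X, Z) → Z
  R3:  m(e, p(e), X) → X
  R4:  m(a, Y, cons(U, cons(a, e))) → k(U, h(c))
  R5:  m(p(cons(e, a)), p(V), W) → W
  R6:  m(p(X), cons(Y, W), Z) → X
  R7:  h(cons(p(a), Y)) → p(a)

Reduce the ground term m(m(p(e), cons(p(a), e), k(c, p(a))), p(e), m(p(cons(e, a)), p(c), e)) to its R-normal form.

1. m(m(p(e), cons(p(a), e), k(c, p(a))), p(e), m(p(cons(e, a)), p(c), e))  →  m(e, p(e), m(p(cons(e, a)), p(c), e))   [R6 at 1]
2. m(e, p(e), m(p(cons(e, a)), p(c), e))  →  m(p(cons(e, a)), p(c), e)   [R3 at ε]
3. m(p(cons(e, a)), p(c), e)  →  e   [R5 at ε]

e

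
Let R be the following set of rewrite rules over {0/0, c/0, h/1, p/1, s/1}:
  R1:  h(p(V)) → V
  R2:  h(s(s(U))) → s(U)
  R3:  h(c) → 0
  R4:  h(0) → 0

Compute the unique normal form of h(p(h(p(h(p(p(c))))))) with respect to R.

p(c)

1. h(p(h(p(h(p(p(c)))))))  →  h(p(h(p(p(c)))))   [R1 at ε]
2. h(p(h(p(p(c)))))  →  h(p(p(c)))   [R1 at ε]
3. h(p(p(c)))  →  p(c)   [R1 at ε]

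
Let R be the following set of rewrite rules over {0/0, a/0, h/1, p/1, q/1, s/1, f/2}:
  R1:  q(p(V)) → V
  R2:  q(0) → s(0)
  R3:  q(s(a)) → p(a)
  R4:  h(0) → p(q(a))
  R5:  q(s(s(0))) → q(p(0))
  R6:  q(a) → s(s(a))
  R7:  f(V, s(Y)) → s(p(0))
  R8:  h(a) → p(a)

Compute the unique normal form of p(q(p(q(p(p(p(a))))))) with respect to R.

p(p(p(a)))

1. p(q(p(q(p(p(p(a)))))))  →  p(q(p(p(p(a)))))   [R1 at 1]
2. p(q(p(p(p(a)))))  →  p(p(p(a)))   [R1 at 1]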